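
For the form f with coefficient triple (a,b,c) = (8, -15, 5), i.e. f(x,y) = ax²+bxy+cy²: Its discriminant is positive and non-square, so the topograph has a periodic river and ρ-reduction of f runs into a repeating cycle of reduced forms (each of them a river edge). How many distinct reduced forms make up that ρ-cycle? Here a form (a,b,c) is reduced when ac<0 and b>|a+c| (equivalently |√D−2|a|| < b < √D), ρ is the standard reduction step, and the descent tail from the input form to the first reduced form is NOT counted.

D = 65, ⌊√D⌋ = 8
descent: ρ → (5,5,-2)  [lands on river]
river: ρ → (-2,7,2)
river: ρ → (2,5,-5)
river: ρ → (-5,5,2)
river: ρ → (2,7,-2)
river: ρ → (-2,5,5)
ρ-cycle length = 6 (tail of 1 descent step not counted)

6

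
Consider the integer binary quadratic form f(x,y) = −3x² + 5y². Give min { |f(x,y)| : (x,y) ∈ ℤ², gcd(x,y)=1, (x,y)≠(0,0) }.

descent: ρ → (5,0,-3)
descent: ρ → (-3,6,2)  [lands on river]
river: ρ → (2,6,-3)
closes: descent 2, river 2
min |a| on river = 2

2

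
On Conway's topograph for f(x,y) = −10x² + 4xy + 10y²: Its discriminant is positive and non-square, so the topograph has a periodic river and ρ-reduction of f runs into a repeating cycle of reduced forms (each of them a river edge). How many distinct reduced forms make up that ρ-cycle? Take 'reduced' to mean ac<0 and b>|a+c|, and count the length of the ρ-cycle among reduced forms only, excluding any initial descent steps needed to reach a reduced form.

D = 416, ⌊√D⌋ = 20
river: ρ → (10,16,-4)
river: ρ → (-4,16,10)
river: ρ → (10,4,-10)
river: ρ → (-10,16,4)
river: ρ → (4,16,-10)
river: ρ → (-10,4,10)
ρ-cycle length = 6 (tail of 0 descent steps not counted)

6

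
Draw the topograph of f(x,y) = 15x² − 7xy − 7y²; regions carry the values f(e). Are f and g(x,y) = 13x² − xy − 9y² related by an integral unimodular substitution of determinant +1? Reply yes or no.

D₁ = 469, D₂ = 469
river cycle of f (length 2): (-7, 21, 1), (1, 21, -7)
river cycle of g (length 4): (-9, 19, 3), (3, 17, -15), (-15, 13, 5), (5, 17, -9)
cycles differ ⇒ inequivalent

no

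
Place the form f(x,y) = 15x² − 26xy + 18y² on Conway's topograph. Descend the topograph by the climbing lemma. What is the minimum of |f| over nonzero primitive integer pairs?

translate: b→4 (≡-26 mod 30), so (15,-26,18)→(15,4,7)
flip: (15,4,7)→(7,-4,15)
reduced (well bottom): (7,-4,15) with a≤c, −a<b≤a
well minimum = a = 7

7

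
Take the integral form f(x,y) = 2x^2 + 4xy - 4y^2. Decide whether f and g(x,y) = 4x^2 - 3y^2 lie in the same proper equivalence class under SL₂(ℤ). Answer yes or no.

D₁ = 48, D₂ = 48
river cycle of f (length 2): (-4, 4, 2), (2, 4, -4)
river cycle of g (length 2): (-3, 6, 1), (1, 6, -3)
cycles differ ⇒ inequivalent

no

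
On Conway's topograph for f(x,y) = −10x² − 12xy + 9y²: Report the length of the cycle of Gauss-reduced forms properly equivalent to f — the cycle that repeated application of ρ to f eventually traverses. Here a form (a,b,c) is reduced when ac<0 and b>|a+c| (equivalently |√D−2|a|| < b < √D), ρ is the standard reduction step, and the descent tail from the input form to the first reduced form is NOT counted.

D = 504, ⌊√D⌋ = 22
descent: ρ → (9,12,-10)  [lands on river]
river: ρ → (-10,8,11)
river: ρ → (11,14,-7)
river: ρ → (-7,14,11)
river: ρ → (11,8,-10)
river: ρ → (-10,12,9)
river: ρ → (9,6,-13)
river: ρ → (-13,20,2)
river: ρ → (2,20,-13)
river: ρ → (-13,6,9)
ρ-cycle length = 10 (tail of 1 descent step not counted)

10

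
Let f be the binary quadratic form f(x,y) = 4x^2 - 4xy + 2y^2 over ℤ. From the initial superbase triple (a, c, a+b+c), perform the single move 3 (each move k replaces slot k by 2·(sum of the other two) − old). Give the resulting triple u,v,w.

start (4,2,2) = (f(1,0),f(0,1),f(1,1))
replace slot 3: 2·(4+2) − 2 = 10 → (4,2,10)

4,2,10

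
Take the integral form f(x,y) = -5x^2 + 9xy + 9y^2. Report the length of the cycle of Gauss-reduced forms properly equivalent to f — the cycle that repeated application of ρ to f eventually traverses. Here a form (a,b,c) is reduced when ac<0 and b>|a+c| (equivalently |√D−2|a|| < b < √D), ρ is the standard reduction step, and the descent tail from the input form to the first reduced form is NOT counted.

D = 261, ⌊√D⌋ = 16
river: ρ → (9,9,-5)
river: ρ → (-5,11,7)
river: ρ → (7,3,-9)
river: ρ → (-9,15,1)
river: ρ → (1,15,-9)
river: ρ → (-9,3,7)
river: ρ → (7,11,-5)
river: ρ → (-5,9,9)
ρ-cycle length = 8 (tail of 0 descent steps not counted)

8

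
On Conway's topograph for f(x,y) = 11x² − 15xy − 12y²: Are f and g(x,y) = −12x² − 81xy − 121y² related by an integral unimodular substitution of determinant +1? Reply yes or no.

D₁ = 753, D₂ = 753
river cycle of f (length 24): (-12, 15, 11), (11, 7, -16), (-16, 25, 2), (2, 27, -3), (-3, 27, 2), (2, 25, -16), (-16, 7, 11), (11, 15, -12), (-12, 9, 14), (14, 19, -7), … (14 more)
river cycle of g (length 24): (-12, 15, 11), (11, 7, -16), (-16, 25, 2), (2, 27, -3), (-3, 27, 2), (2, 25, -16), (-16, 7, 11), (11, 15, -12), (-12, 9, 14), (14, 19, -7), … (14 more)
cycles coincide ⇒ equivalent

yes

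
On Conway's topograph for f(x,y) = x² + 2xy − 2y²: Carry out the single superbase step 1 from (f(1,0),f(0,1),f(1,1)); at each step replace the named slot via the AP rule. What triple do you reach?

start (1,-2,1) = (f(1,0),f(0,1),f(1,1))
replace slot 1: 2·((-2)+1) − 1 = -3 → (-3,-2,1)

-3,-2,1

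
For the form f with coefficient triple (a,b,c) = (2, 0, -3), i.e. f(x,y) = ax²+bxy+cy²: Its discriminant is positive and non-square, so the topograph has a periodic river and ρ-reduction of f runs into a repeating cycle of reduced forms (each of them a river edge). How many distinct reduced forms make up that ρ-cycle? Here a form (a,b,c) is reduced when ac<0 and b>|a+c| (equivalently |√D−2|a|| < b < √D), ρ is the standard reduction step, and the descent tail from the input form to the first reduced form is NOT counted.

D = 24, ⌊√D⌋ = 4
descent: ρ → (-3,0,2)
descent: ρ → (2,4,-1)  [lands on river]
river: ρ → (-1,4,2)
ρ-cycle length = 2 (tail of 2 descent steps not counted)

2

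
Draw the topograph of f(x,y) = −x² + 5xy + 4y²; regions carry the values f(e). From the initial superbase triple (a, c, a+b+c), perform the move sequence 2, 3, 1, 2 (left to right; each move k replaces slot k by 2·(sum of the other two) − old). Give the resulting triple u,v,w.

start (-1,4,8) = (f(1,0),f(0,1),f(1,1))
replace slot 2: 2·((-1)+8) − 4 = 10 → (-1,10,8)
replace slot 3: 2·((-1)+10) − 8 = 10 → (-1,10,10)
replace slot 1: 2·(10+10) − (-1) = 41 → (41,10,10)
replace slot 2: 2·(41+10) − 10 = 92 → (41,92,10)

41,92,10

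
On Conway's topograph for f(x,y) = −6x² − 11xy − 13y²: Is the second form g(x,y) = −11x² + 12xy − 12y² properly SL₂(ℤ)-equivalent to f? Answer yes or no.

D₁ = -191, D₂ = -384
discriminants differ ⇒ not SL₂(ℤ)-equivalent

no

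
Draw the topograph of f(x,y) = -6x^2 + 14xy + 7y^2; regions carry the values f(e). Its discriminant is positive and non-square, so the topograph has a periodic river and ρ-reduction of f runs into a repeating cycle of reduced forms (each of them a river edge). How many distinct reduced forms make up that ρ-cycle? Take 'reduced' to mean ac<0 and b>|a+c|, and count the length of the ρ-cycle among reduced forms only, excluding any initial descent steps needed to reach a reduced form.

D = 364, ⌊√D⌋ = 19
river: ρ → (7,14,-6)
river: ρ → (-6,10,11)
river: ρ → (11,12,-5)
river: ρ → (-5,18,2)
river: ρ → (2,18,-5)
river: ρ → (-5,12,11)
river: ρ → (11,10,-6)
river: ρ → (-6,14,7)
ρ-cycle length = 8 (tail of 0 descent steps not counted)

8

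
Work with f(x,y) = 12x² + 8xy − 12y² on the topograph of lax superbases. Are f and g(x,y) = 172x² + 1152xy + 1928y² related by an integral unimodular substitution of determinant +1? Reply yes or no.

D₁ = 640, D₂ = 640
river cycle of f (length 6): (-12, 16, 8), (8, 16, -12), (-12, 8, 12), (12, 16, -8), (-8, 16, 12), (12, 8, -12)
river cycle of g (length 6): (-8, 16, 12), (12, 8, -12), (-12, 16, 8), (8, 16, -12), (-12, 8, 12), (12, 16, -8)
cycles coincide ⇒ equivalent

yes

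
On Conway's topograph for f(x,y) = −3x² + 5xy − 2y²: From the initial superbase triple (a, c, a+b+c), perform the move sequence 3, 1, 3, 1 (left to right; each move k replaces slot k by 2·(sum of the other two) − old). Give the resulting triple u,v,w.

start (-3,-2,0) = (f(1,0),f(0,1),f(1,1))
replace slot 3: 2·((-3)+(-2)) − 0 = -10 → (-3,-2,-10)
replace slot 1: 2·((-2)+(-10)) − (-3) = -21 → (-21,-2,-10)
replace slot 3: 2·((-21)+(-2)) − (-10) = -36 → (-21,-2,-36)
replace slot 1: 2·((-2)+(-36)) − (-21) = -55 → (-55,-2,-36)

-55,-2,-36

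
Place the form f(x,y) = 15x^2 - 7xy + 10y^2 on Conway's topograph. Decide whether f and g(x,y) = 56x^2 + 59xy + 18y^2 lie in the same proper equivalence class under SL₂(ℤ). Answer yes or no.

D₁ = -551, D₂ = -551
f: flip: (15,-7,10)→(10,7,15)
f: reduced (well bottom): (10,7,15) with a≤c, −a<b≤a
g: translate: b→-53 (≡59 mod 112), so (56,59,18)→(56,-53,15)
g: flip: (56,-53,15)→(15,53,56)
g: translate: b→-7 (≡53 mod 30), so (15,53,56)→(15,-7,10)
g: flip: (15,-7,10)→(10,7,15)
g: reduced (well bottom): (10,7,15) with a≤c, −a<b≤a
reduced forms (10, 7, 15) vs (10, 7, 15) ⇒ equivalent

yes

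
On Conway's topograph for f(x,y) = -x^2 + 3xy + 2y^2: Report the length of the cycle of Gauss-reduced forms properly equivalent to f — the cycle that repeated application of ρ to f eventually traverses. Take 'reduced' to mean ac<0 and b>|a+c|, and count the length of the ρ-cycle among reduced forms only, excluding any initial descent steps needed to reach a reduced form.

D = 17, ⌊√D⌋ = 4
river: ρ → (2,1,-2)
river: ρ → (-2,3,1)
river: ρ → (1,3,-2)
river: ρ → (-2,1,2)
river: ρ → (2,3,-1)
river: ρ → (-1,3,2)
ρ-cycle length = 6 (tail of 0 descent steps not counted)

6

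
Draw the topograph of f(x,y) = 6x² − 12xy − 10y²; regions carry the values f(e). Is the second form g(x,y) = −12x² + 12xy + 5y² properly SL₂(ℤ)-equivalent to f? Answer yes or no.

D₁ = 384, D₂ = 384
river cycle of f (length 4): (-10, 12, 6), (6, 12, -10), (-10, 8, 8), (8, 8, -10)
river cycle of g (length 4): (5, 18, -3), (-3, 18, 5), (5, 12, -12), (-12, 12, 5)
cycles differ ⇒ inequivalent

no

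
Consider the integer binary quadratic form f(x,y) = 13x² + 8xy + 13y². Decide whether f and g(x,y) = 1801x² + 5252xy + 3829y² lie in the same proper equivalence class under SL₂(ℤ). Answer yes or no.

D₁ = -612, D₂ = -612
f: reduced (well bottom): (13,8,13) with a≤c, −a<b≤a
g: translate: b→1650 (≡5252 mod 3602), so (1801,5252,3829)→(1801,1650,378)
g: flip: (1801,1650,378)→(378,-1650,1801)
g: translate: b→-138 (≡-1650 mod 756), so (378,-1650,1801)→(378,-138,13)
g: flip: (378,-138,13)→(13,138,378)
g: translate: b→8 (≡138 mod 26), so (13,138,378)→(13,8,13)
g: reduced (well bottom): (13,8,13) with a≤c, −a<b≤a
reduced forms (13, 8, 13) vs (13, 8, 13) ⇒ equivalent

yes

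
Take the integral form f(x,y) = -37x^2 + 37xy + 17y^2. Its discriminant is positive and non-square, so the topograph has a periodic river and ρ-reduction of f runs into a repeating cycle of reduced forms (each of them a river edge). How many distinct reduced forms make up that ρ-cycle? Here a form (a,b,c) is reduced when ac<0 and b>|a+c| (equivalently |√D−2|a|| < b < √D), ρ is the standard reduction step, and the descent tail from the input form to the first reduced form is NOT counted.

D = 3885, ⌊√D⌋ = 62
river: ρ → (17,31,-43)
river: ρ → (-43,55,5)
river: ρ → (5,55,-43)
river: ρ → (-43,31,17)
river: ρ → (17,37,-37)
river: ρ → (-37,37,17)
ρ-cycle length = 6 (tail of 0 descent steps not counted)

6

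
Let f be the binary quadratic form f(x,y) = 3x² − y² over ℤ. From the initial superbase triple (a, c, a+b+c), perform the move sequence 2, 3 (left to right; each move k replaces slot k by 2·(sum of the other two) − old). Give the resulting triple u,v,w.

start (3,-1,2) = (f(1,0),f(0,1),f(1,1))
replace slot 2: 2·(3+2) − (-1) = 11 → (3,11,2)
replace slot 3: 2·(3+11) − 2 = 26 → (3,11,26)

3,11,26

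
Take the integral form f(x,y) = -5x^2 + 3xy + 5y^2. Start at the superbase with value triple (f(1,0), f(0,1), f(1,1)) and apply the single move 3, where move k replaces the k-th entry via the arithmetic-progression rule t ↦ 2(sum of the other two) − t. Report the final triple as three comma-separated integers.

start (-5,5,3) = (f(1,0),f(0,1),f(1,1))
replace slot 3: 2·((-5)+5) − 3 = -3 → (-5,5,-3)

-5,5,-3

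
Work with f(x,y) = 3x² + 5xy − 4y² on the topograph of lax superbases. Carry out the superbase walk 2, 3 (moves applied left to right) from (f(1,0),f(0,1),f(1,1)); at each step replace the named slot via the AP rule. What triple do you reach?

start (3,-4,4) = (f(1,0),f(0,1),f(1,1))
replace slot 2: 2·(3+4) − (-4) = 18 → (3,18,4)
replace slot 3: 2·(3+18) − 4 = 38 → (3,18,38)

3,18,38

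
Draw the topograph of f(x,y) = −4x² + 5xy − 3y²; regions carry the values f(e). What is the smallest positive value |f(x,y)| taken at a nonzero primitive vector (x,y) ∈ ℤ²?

translate: b→3 (≡-5 mod 8), so (4,-5,3)→(4,3,2)
flip: (4,3,2)→(2,-3,4)
translate: b→1 (≡-3 mod 4), so (2,-3,4)→(2,1,3)
reduced (well bottom): (2,1,3) with a≤c, −a<b≤a
well minimum |f| = |-2| = 2 (negative-definite)

2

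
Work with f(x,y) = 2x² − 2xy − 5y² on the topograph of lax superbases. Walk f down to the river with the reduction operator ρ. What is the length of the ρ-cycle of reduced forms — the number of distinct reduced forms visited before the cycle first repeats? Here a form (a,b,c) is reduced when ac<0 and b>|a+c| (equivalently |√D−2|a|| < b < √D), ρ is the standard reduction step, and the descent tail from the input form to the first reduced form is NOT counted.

D = 44, ⌊√D⌋ = 6
descent: ρ → (-5,2,2)
descent: ρ → (2,6,-1)  [lands on river]
river: ρ → (-1,6,2)
ρ-cycle length = 2 (tail of 2 descent steps not counted)

2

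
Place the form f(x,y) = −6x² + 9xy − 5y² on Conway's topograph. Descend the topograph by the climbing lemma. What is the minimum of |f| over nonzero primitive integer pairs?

translate: b→3 (≡-9 mod 12), so (6,-9,5)→(6,3,2)
flip: (6,3,2)→(2,-3,6)
translate: b→1 (≡-3 mod 4), so (2,-3,6)→(2,1,5)
reduced (well bottom): (2,1,5) with a≤c, −a<b≤a
well minimum |f| = |-2| = 2 (negative-definite)

2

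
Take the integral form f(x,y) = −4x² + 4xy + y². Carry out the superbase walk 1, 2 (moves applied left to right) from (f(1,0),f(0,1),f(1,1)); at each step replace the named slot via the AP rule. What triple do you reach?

start (-4,1,1) = (f(1,0),f(0,1),f(1,1))
replace slot 1: 2·(1+1) − (-4) = 8 → (8,1,1)
replace slot 2: 2·(8+1) − 1 = 17 → (8,17,1)

8,17,1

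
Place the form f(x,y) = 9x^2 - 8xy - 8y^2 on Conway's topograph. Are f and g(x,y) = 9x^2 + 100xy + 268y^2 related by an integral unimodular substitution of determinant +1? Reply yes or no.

D₁ = 352, D₂ = 352
river cycle of f (length 6): (-8, 8, 9), (9, 10, -7), (-7, 18, 1), (1, 18, -7), (-7, 10, 9), (9, 8, -8)
river cycle of g (length 6): (9, 10, -7), (-7, 18, 1), (1, 18, -7), (-7, 10, 9), (9, 8, -8), (-8, 8, 9)
cycles coincide ⇒ equivalent

yes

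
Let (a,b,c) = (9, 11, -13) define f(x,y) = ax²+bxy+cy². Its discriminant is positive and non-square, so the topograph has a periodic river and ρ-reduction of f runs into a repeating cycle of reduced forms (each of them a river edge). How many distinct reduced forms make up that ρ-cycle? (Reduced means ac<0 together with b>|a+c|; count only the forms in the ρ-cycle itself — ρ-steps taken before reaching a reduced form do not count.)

D = 589, ⌊√D⌋ = 24
river: ρ → (-13,15,7)
river: ρ → (7,13,-15)
river: ρ → (-15,17,5)
river: ρ → (5,23,-3)
river: ρ → (-3,19,19)
river: ρ → (19,19,-3)
river: ρ → (-3,23,5)
river: ρ → (5,17,-15)
river: ρ → (-15,13,7)
river: ρ → (7,15,-13)
river: ρ → (-13,11,9)
river: ρ → (9,7,-15)
river: ρ → (-15,23,1)
river: ρ → (1,23,-15)
river: ρ → (-15,7,9)
river: ρ → (9,11,-13)
ρ-cycle length = 16 (tail of 0 descent steps not counted)

16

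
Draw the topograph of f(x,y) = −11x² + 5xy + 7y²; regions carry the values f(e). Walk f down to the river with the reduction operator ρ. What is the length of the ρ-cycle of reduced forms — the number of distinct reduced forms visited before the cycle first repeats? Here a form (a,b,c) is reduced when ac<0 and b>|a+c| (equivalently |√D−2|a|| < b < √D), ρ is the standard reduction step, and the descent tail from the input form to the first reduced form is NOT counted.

D = 333, ⌊√D⌋ = 18
river: ρ → (7,9,-9)
river: ρ → (-9,9,7)
river: ρ → (7,5,-11)
river: ρ → (-11,17,1)
river: ρ → (1,17,-11)
river: ρ → (-11,5,7)
ρ-cycle length = 6 (tail of 0 descent steps not counted)

6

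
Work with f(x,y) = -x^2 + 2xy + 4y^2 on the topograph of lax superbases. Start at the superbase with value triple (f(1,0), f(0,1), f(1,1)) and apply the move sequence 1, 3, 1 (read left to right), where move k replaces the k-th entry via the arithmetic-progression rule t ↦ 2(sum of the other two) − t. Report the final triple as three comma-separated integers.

start (-1,4,5) = (f(1,0),f(0,1),f(1,1))
replace slot 1: 2·(4+5) − (-1) = 19 → (19,4,5)
replace slot 3: 2·(19+4) − 5 = 41 → (19,4,41)
replace slot 1: 2·(4+41) − 19 = 71 → (71,4,41)

71,4,41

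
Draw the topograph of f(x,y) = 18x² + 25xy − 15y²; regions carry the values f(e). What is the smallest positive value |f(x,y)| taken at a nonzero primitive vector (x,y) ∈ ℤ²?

river: ρ → (-15,35,8)
river: ρ → (8,29,-27)
river: ρ → (-27,25,10)
river: ρ → (10,35,-12)
river: ρ → (-12,37,7)
river: ρ → (7,33,-22)
river: ρ → (-22,11,18)
river: ρ → (18,25,-15)
closes: descent 0, river 8
min |a| on river = 7

7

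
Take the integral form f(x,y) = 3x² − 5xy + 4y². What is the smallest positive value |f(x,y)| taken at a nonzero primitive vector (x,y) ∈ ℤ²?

translate: b→1 (≡-5 mod 6), so (3,-5,4)→(3,1,2)
flip: (3,1,2)→(2,-1,3)
reduced (well bottom): (2,-1,3) with a≤c, −a<b≤a
well minimum = a = 2

2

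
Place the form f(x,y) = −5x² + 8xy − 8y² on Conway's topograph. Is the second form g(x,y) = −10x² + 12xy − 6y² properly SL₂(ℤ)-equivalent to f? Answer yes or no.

D₁ = -96, D₂ = -96
f is negative-definite; reduce −f:
−f: translate: b→2 (≡-8 mod 10), so (5,-8,8)→(5,2,5)
−f: reduced (well bottom): (5,2,5) with a≤c, −a<b≤a
flip sign back: reduced form of f is (-5,-2,-5)
g is negative-definite; reduce −g:
−g: translate: b→8 (≡-12 mod 20), so (10,-12,6)→(10,8,4)
−g: flip: (10,8,4)→(4,-8,10)
−g: translate: b→0 (≡-8 mod 8), so (4,-8,10)→(4,0,6)
−g: reduced (well bottom): (4,0,6) with a≤c, −a<b≤a
flip sign back: reduced form of g is (-4,0,-6)
reduced forms (-5, -2, -5) vs (-4, 0, -6) ⇒ inequivalent

no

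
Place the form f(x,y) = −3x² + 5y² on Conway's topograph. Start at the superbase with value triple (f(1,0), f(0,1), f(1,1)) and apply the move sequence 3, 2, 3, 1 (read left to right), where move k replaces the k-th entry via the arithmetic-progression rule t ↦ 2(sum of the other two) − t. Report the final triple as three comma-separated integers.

start (-3,5,2) = (f(1,0),f(0,1),f(1,1))
replace slot 3: 2·((-3)+5) − 2 = 2 → (-3,5,2)
replace slot 2: 2·((-3)+2) − 5 = -7 → (-3,-7,2)
replace slot 3: 2·((-3)+(-7)) − 2 = -22 → (-3,-7,-22)
replace slot 1: 2·((-7)+(-22)) − (-3) = -55 → (-55,-7,-22)

-55,-7,-22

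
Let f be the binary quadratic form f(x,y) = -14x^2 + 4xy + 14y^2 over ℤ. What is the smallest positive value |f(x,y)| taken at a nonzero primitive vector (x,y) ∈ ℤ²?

river: ρ → (14,24,-4)
river: ρ → (-4,24,14)
river: ρ → (14,4,-14)
river: ρ → (-14,24,4)
river: ρ → (4,24,-14)
river: ρ → (-14,4,14)
closes: descent 0, river 6
min |a| on river = 4

4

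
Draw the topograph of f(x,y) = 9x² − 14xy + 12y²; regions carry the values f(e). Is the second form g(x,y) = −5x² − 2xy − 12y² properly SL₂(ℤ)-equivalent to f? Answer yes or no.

D₁ = -236, D₂ = -236
f: translate: b→4 (≡-14 mod 18), so (9,-14,12)→(9,4,7)
f: flip: (9,4,7)→(7,-4,9)
f: reduced (well bottom): (7,-4,9) with a≤c, −a<b≤a
g is negative-definite; reduce −g:
−g: reduced (well bottom): (5,2,12) with a≤c, −a<b≤a
flip sign back: reduced form of g is (-5,-2,-12)
reduced forms (7, -4, 9) vs (-5, -2, -12) ⇒ inequivalent

no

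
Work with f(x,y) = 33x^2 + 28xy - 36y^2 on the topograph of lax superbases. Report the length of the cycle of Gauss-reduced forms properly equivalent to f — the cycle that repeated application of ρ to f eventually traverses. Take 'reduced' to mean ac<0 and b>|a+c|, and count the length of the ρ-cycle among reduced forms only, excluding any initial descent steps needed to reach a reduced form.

D = 5536, ⌊√D⌋ = 74
river: ρ → (-36,44,25)
river: ρ → (25,56,-24)
river: ρ → (-24,40,41)
river: ρ → (41,42,-23)
river: ρ → (-23,50,33)
river: ρ → (33,16,-40)
river: ρ → (-40,64,9)
river: ρ → (9,62,-47)
river: ρ → (-47,32,24)
river: ρ → (24,64,-15)
river: ρ → (-15,56,40)
river: ρ → (40,24,-31)
river: ρ → (-31,38,33)
river: ρ → (33,28,-36)
ρ-cycle length = 14 (tail of 0 descent steps not counted)

14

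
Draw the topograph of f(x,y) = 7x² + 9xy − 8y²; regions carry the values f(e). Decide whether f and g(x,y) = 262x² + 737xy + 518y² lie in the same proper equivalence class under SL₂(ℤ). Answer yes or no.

D₁ = 305, D₂ = 305
river cycle of f (length 8): (-8, 7, 8), (8, 9, -7), (-7, 5, 10), (10, 15, -2), (-2, 17, 2), (2, 15, -10), (-10, 5, 7), (7, 9, -8)
river cycle of g (length 8): (8, 9, -7), (-7, 5, 10), (10, 15, -2), (-2, 17, 2), (2, 15, -10), (-10, 5, 7), (7, 9, -8), (-8, 7, 8)
cycles coincide ⇒ equivalent

yes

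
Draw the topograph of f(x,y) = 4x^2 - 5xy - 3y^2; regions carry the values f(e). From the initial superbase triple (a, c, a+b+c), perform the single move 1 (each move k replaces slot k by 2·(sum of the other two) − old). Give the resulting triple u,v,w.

start (4,-3,-4) = (f(1,0),f(0,1),f(1,1))
replace slot 1: 2·((-3)+(-4)) − 4 = -18 → (-18,-3,-4)

-18,-3,-4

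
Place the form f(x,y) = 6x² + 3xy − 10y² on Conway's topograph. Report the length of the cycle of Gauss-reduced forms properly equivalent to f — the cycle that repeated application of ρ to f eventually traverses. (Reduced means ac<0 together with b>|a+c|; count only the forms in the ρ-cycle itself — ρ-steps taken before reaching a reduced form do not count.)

D = 249, ⌊√D⌋ = 15
descent: ρ → (-10,-3,6)
descent: ρ → (6,15,-1)  [lands on river]
river: ρ → (-1,15,6)
river: ρ → (6,9,-7)
river: ρ → (-7,5,8)
river: ρ → (8,11,-4)
river: ρ → (-4,13,5)
river: ρ → (5,7,-10)
river: ρ → (-10,13,2)
river: ρ → (2,15,-3)
river: ρ → (-3,15,2)
river: ρ → (2,13,-10)
river: ρ → (-10,7,5)
river: ρ → (5,13,-4)
river: ρ → (-4,11,8)
river: ρ → (8,5,-7)
river: ρ → (-7,9,6)
ρ-cycle length = 16 (tail of 2 descent steps not counted)

16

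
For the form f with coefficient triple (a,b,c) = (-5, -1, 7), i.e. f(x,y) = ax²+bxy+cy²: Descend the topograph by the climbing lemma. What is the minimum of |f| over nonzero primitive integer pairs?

descent: ρ → (7,1,-5)
descent: ρ → (-5,9,3)  [lands on river]
river: ρ → (3,9,-5)
river: ρ → (-5,11,1)
river: ρ → (1,11,-5)
closes: descent 2, river 4
min |a| on river = 1

1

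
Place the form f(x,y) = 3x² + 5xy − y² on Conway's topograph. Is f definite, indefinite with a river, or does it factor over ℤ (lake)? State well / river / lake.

D = b²−4ac = 5² − 4·3·(-1) = 37
D > 0 non-square ⇒ indefinite ⇒ periodic river

river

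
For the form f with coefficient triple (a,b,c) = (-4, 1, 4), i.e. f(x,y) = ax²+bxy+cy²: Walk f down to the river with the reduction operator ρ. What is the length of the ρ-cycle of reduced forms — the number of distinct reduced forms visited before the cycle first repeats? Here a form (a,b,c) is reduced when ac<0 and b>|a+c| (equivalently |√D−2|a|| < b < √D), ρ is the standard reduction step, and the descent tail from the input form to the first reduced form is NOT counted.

D = 65, ⌊√D⌋ = 8
river: ρ → (4,7,-1)
river: ρ → (-1,7,4)
river: ρ → (4,1,-4)
river: ρ → (-4,7,1)
river: ρ → (1,7,-4)
river: ρ → (-4,1,4)
ρ-cycle length = 6 (tail of 0 descent steps not counted)

6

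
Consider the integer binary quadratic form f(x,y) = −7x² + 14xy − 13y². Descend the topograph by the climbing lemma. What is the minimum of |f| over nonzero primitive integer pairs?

translate: b→0 (≡-14 mod 14), so (7,-14,13)→(7,0,6)
flip: (7,0,6)→(6,0,7)
reduced (well bottom): (6,0,7) with a≤c, −a<b≤a
well minimum |f| = |-6| = 6 (negative-definite)

6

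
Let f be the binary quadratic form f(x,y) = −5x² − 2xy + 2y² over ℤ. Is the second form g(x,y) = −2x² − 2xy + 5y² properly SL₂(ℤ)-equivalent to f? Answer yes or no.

D₁ = 44, D₂ = 44
river cycle of f (length 2): (2, 6, -1), (-1, 6, 2)
river cycle of g (length 2): (-2, 6, 1), (1, 6, -2)
cycles differ ⇒ inequivalent

no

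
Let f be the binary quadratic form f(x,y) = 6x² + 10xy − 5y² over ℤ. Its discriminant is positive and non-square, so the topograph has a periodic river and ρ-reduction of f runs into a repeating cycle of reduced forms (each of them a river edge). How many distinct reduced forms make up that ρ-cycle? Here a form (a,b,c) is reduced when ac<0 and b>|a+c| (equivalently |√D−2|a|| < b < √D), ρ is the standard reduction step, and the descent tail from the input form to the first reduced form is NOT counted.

D = 220, ⌊√D⌋ = 14
river: ρ → (-5,10,6)
river: ρ → (6,14,-1)
river: ρ → (-1,14,6)
river: ρ → (6,10,-5)
ρ-cycle length = 4 (tail of 0 descent steps not counted)

4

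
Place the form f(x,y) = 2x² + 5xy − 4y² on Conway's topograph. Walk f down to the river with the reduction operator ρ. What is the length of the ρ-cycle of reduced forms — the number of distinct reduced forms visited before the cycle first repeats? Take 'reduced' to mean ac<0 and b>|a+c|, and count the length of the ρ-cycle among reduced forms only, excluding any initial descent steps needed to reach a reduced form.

D = 57, ⌊√D⌋ = 7
river: ρ → (-4,3,3)
river: ρ → (3,3,-4)
river: ρ → (-4,5,2)
river: ρ → (2,7,-1)
river: ρ → (-1,7,2)
river: ρ → (2,5,-4)
ρ-cycle length = 6 (tail of 0 descent steps not counted)

6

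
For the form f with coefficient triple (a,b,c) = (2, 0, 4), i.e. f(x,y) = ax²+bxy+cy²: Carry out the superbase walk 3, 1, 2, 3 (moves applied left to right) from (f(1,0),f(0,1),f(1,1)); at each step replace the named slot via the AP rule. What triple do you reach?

start (2,4,6) = (f(1,0),f(0,1),f(1,1))
replace slot 3: 2·(2+4) − 6 = 6 → (2,4,6)
replace slot 1: 2·(4+6) − 2 = 18 → (18,4,6)
replace slot 2: 2·(18+6) − 4 = 44 → (18,44,6)
replace slot 3: 2·(18+44) − 6 = 118 → (18,44,118)

18,44,118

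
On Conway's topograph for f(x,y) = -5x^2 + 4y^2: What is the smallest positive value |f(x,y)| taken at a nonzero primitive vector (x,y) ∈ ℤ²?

descent: ρ → (4,8,-1)  [lands on river]
river: ρ → (-1,8,4)
closes: descent 1, river 2
min |a| on river = 1

1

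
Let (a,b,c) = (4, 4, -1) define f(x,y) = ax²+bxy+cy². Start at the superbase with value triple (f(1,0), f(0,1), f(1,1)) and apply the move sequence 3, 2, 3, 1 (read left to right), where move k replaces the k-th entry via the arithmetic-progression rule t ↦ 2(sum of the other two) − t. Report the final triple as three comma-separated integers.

start (4,-1,7) = (f(1,0),f(0,1),f(1,1))
replace slot 3: 2·(4+(-1)) − 7 = -1 → (4,-1,-1)
replace slot 2: 2·(4+(-1)) − (-1) = 7 → (4,7,-1)
replace slot 3: 2·(4+7) − (-1) = 23 → (4,7,23)
replace slot 1: 2·(7+23) − 4 = 56 → (56,7,23)

56,7,23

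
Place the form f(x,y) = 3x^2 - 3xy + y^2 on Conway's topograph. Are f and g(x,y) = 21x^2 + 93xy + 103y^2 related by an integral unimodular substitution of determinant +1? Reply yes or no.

D₁ = -3, D₂ = -3
f: translate: b→3 (≡-3 mod 6), so (3,-3,1)→(3,3,1)
f: flip: (3,3,1)→(1,-3,3)
f: translate: b→1 (≡-3 mod 2), so (1,-3,3)→(1,1,1)
f: reduced (well bottom): (1,1,1) with a≤c, −a<b≤a
g: translate: b→9 (≡93 mod 42), so (21,93,103)→(21,9,1)
g: flip: (21,9,1)→(1,-9,21)
g: translate: b→1 (≡-9 mod 2), so (1,-9,21)→(1,1,1)
g: reduced (well bottom): (1,1,1) with a≤c, −a<b≤a
reduced forms (1, 1, 1) vs (1, 1, 1) ⇒ equivalent

yes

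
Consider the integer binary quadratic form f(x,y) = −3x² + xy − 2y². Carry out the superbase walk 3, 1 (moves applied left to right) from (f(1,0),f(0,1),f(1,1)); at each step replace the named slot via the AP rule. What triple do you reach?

start (-3,-2,-4) = (f(1,0),f(0,1),f(1,1))
replace slot 3: 2·((-3)+(-2)) − (-4) = -6 → (-3,-2,-6)
replace slot 1: 2·((-2)+(-6)) − (-3) = -13 → (-13,-2,-6)

-13,-2,-6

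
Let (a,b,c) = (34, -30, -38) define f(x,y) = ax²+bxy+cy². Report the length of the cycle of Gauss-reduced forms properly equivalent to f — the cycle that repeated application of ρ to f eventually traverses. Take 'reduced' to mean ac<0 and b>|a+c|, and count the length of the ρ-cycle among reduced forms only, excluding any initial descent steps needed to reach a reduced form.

D = 6068, ⌊√D⌋ = 77
descent: ρ → (-38,30,34)  [lands on river]
river: ρ → (34,38,-34)
river: ρ → (-34,30,38)
river: ρ → (38,46,-26)
river: ρ → (-26,58,26)
river: ρ → (26,46,-38)
ρ-cycle length = 6 (tail of 1 descent step not counted)

6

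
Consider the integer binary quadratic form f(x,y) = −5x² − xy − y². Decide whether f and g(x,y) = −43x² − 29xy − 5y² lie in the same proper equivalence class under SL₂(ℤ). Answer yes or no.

D₁ = -19, D₂ = -19
f is negative-definite; reduce −f:
−f: flip: (5,1,1)→(1,-1,5)
−f: translate: b→1 (≡-1 mod 2), so (1,-1,5)→(1,1,5)
−f: reduced (well bottom): (1,1,5) with a≤c, −a<b≤a
flip sign back: reduced form of f is (-1,-1,-5)
g is negative-definite; reduce −g:
−g: flip: (43,29,5)→(5,-29,43)
−g: translate: b→1 (≡-29 mod 10), so (5,-29,43)→(5,1,1)
−g: flip: (5,1,1)→(1,-1,5)
−g: translate: b→1 (≡-1 mod 2), so (1,-1,5)→(1,1,5)
−g: reduced (well bottom): (1,1,5) with a≤c, −a<b≤a
flip sign back: reduced form of g is (-1,-1,-5)
reduced forms (-1, -1, -5) vs (-1, -1, -5) ⇒ equivalent

yes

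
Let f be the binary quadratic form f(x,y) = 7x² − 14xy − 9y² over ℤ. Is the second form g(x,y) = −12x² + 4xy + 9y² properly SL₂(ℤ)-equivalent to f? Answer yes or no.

D₁ = 448, D₂ = 448
river cycle of f (length 6): (-9, 14, 7), (7, 14, -9), (-9, 4, 12), (12, 20, -1), (-1, 20, 12), (12, 4, -9)
river cycle of g (length 6): (9, 14, -7), (-7, 14, 9), (9, 4, -12), (-12, 20, 1), (1, 20, -12), (-12, 4, 9)
cycles differ ⇒ inequivalent

no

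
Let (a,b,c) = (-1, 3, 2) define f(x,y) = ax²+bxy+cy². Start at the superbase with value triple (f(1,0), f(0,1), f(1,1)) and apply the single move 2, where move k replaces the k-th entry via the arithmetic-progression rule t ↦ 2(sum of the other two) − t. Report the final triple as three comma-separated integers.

start (-1,2,4) = (f(1,0),f(0,1),f(1,1))
replace slot 2: 2·((-1)+4) − 2 = 4 → (-1,4,4)

-1,4,4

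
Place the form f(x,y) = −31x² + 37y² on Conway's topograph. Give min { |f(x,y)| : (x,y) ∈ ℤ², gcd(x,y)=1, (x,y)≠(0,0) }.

descent: ρ → (37,0,-31)
descent: ρ → (-31,62,6)  [lands on river]
river: ρ → (6,58,-51)
river: ρ → (-51,44,13)
river: ρ → (13,60,-19)
river: ρ → (-19,54,22)
river: ρ → (22,34,-39)
river: ρ → (-39,44,17)
river: ρ → (17,58,-18)
river: ρ → (-18,50,29)
river: ρ → (29,66,-2)
river: ρ → (-2,66,29)
river: ρ → (29,50,-18)
river: ρ → (-18,58,17)
river: ρ → (17,44,-39)
river: ρ → (-39,34,22)
river: ρ → (22,54,-19)
river: ρ → (-19,60,13)
river: ρ → (13,44,-51)
river: ρ → (-51,58,6)
river: ρ → (6,62,-31)
closes: descent 2, river 20
min |a| on river = 2

2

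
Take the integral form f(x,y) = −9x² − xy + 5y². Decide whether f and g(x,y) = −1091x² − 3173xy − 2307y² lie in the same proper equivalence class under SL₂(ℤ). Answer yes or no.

D₁ = 181, D₂ = 181
river cycle of f (length 10): (5, 11, -3), (-3, 13, 1), (1, 13, -3), (-3, 11, 5), (5, 9, -5), (-5, 11, 3), (3, 13, -1), (-1, 13, 3), (3, 11, -5), (-5, 9, 5)
river cycle of g (length 10): (5, 11, -3), (-3, 13, 1), (1, 13, -3), (-3, 11, 5), (5, 9, -5), (-5, 11, 3), (3, 13, -1), (-1, 13, 3), (3, 11, -5), (-5, 9, 5)
cycles coincide ⇒ equivalent

yes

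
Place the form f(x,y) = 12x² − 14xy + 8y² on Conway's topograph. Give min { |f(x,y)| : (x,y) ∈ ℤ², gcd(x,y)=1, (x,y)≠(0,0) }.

translate: b→10 (≡-14 mod 24), so (12,-14,8)→(12,10,6)
flip: (12,10,6)→(6,-10,12)
translate: b→2 (≡-10 mod 12), so (6,-10,12)→(6,2,8)
reduced (well bottom): (6,2,8) with a≤c, −a<b≤a
well minimum = a = 6

6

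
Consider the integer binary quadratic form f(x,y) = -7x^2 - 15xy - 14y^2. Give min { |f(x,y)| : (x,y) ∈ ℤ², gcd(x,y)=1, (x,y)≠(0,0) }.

translate: b→1 (≡15 mod 14), so (7,15,14)→(7,1,6)
flip: (7,1,6)→(6,-1,7)
reduced (well bottom): (6,-1,7) with a≤c, −a<b≤a
well minimum |f| = |-6| = 6 (negative-definite)

6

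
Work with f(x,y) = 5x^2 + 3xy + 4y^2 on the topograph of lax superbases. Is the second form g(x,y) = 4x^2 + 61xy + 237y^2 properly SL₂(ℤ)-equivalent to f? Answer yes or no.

D₁ = -71, D₂ = -71
f: flip: (5,3,4)→(4,-3,5)
f: reduced (well bottom): (4,-3,5) with a≤c, −a<b≤a
g: translate: b→-3 (≡61 mod 8), so (4,61,237)→(4,-3,5)
g: reduced (well bottom): (4,-3,5) with a≤c, −a<b≤a
reduced forms (4, -3, 5) vs (4, -3, 5) ⇒ equivalent

yes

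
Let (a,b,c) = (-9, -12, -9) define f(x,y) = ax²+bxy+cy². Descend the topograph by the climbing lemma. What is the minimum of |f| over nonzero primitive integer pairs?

translate: b→-6 (≡12 mod 18), so (9,12,9)→(9,-6,6)
flip: (9,-6,6)→(6,6,9)
reduced (well bottom): (6,6,9) with a≤c, −a<b≤a
well minimum |f| = |-6| = 6 (negative-definite)

6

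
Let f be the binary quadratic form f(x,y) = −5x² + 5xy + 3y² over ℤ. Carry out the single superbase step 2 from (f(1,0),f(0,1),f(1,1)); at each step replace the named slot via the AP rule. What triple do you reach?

start (-5,3,3) = (f(1,0),f(0,1),f(1,1))
replace slot 2: 2·((-5)+3) − 3 = -7 → (-5,-7,3)

-5,-7,3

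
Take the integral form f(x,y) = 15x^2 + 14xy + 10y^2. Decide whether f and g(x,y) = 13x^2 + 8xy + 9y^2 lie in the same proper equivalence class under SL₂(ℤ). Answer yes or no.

D₁ = -404, D₂ = -404
f: flip: (15,14,10)→(10,-14,15)
f: translate: b→6 (≡-14 mod 20), so (10,-14,15)→(10,6,11)
f: reduced (well bottom): (10,6,11) with a≤c, −a<b≤a
g: flip: (13,8,9)→(9,-8,13)
g: reduced (well bottom): (9,-8,13) with a≤c, −a<b≤a
reduced forms (10, 6, 11) vs (9, -8, 13) ⇒ inequivalent

no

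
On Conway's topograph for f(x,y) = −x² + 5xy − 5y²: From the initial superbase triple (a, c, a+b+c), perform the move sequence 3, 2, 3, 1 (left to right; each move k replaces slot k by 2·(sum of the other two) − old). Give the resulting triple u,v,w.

start (-1,-5,-1) = (f(1,0),f(0,1),f(1,1))
replace slot 3: 2·((-1)+(-5)) − (-1) = -11 → (-1,-5,-11)
replace slot 2: 2·((-1)+(-11)) − (-5) = -19 → (-1,-19,-11)
replace slot 3: 2·((-1)+(-19)) − (-11) = -29 → (-1,-19,-29)
replace slot 1: 2·((-19)+(-29)) − (-1) = -95 → (-95,-19,-29)

-95,-19,-29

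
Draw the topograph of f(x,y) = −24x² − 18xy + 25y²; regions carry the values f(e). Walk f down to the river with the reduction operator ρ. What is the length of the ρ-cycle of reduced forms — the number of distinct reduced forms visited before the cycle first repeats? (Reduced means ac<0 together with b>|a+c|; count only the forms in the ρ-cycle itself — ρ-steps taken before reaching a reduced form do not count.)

D = 2724, ⌊√D⌋ = 52
descent: ρ → (25,18,-24)  [lands on river]
river: ρ → (-24,30,19)
river: ρ → (19,46,-8)
river: ρ → (-8,50,7)
river: ρ → (7,48,-15)
river: ρ → (-15,42,16)
river: ρ → (16,22,-35)
river: ρ → (-35,48,3)
river: ρ → (3,48,-35)
river: ρ → (-35,22,16)
river: ρ → (16,42,-15)
river: ρ → (-15,48,7)
river: ρ → (7,50,-8)
river: ρ → (-8,46,19)
river: ρ → (19,30,-24)
river: ρ → (-24,18,25)
river: ρ → (25,32,-17)
river: ρ → (-17,36,21)
river: ρ → (21,48,-5)
river: ρ → (-5,52,1)
river: ρ → (1,52,-5)
river: ρ → (-5,48,21)
river: ρ → (21,36,-17)
river: ρ → (-17,32,25)
ρ-cycle length = 24 (tail of 1 descent step not counted)

24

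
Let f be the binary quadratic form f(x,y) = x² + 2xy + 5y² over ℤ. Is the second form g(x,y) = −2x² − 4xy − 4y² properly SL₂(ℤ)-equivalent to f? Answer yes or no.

D₁ = -16, D₂ = -16
f: translate: b→0 (≡2 mod 2), so (1,2,5)→(1,0,4)
f: reduced (well bottom): (1,0,4) with a≤c, −a<b≤a
g is negative-definite; reduce −g:
−g: translate: b→0 (≡4 mod 4), so (2,4,4)→(2,0,2)
−g: reduced (well bottom): (2,0,2) with a≤c, −a<b≤a
flip sign back: reduced form of g is (-2,0,-2)
reduced forms (1, 0, 4) vs (-2, 0, -2) ⇒ inequivalent

no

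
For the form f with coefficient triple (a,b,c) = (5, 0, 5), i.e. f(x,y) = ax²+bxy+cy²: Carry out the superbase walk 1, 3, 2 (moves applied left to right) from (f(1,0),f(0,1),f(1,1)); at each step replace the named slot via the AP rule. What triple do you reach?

start (5,5,10) = (f(1,0),f(0,1),f(1,1))
replace slot 1: 2·(5+10) − 5 = 25 → (25,5,10)
replace slot 3: 2·(25+5) − 10 = 50 → (25,5,50)
replace slot 2: 2·(25+50) − 5 = 145 → (25,145,50)

25,145,50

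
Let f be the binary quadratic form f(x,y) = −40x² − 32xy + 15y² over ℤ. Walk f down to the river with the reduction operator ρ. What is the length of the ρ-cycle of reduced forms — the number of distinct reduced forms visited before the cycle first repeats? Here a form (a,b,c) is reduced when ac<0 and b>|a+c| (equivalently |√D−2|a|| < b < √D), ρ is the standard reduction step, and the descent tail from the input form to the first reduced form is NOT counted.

D = 3424, ⌊√D⌋ = 58
descent: ρ → (15,32,-40)  [lands on river]
river: ρ → (-40,48,7)
river: ρ → (7,50,-33)
river: ρ → (-33,16,24)
river: ρ → (24,32,-25)
river: ρ → (-25,18,31)
river: ρ → (31,44,-12)
river: ρ → (-12,52,15)
river: ρ → (15,38,-33)
river: ρ → (-33,28,20)
river: ρ → (20,52,-9)
river: ρ → (-9,56,8)
river: ρ → (8,56,-9)
river: ρ → (-9,52,20)
river: ρ → (20,28,-33)
river: ρ → (-33,38,15)
river: ρ → (15,52,-12)
river: ρ → (-12,44,31)
river: ρ → (31,18,-25)
river: ρ → (-25,32,24)
river: ρ → (24,16,-33)
river: ρ → (-33,50,7)
river: ρ → (7,48,-40)
river: ρ → (-40,32,15)
river: ρ → (15,58,-1)
river: ρ → (-1,58,15)
ρ-cycle length = 26 (tail of 1 descent step not counted)

26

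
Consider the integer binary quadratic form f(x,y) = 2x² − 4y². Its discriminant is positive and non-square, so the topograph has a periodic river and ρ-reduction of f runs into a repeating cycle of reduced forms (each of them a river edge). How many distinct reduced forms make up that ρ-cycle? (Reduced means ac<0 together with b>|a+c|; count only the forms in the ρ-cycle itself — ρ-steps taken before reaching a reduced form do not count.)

D = 32, ⌊√D⌋ = 5
descent: ρ → (-4,0,2)
descent: ρ → (2,4,-2)  [lands on river]
river: ρ → (-2,4,2)
ρ-cycle length = 2 (tail of 2 descent steps not counted)

2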